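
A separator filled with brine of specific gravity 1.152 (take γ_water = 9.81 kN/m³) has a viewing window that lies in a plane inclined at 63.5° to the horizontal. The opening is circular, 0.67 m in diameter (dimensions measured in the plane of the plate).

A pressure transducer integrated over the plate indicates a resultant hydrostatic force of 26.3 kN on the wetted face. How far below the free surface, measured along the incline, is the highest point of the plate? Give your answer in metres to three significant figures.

y_top ≈ 7.04 m

γ = 1.152 × 9.81 = 11.30112 kN/m³.
A = π(0.335)² = 0.352565 m².
From F = γ·h_c·A, the centroid depth is h_c = 26.3/(11.30112 × 0.352565) = 6.60078 m.
Let θ = 63.5° be the plate's angle to the horizontal; measure y along the incline from where the plane meets the free surface. Vertical depth h = y·sinθ with sinθ = 0.894934.
Along the incline, y_c = h_c/sinθ = 6.60078/0.894934 = 7.37572 m.
The centroid is at the centre, 0.335 m below the top of the plate, so the highest point sits at y_top = 7.37572 − 0.335 = 7.04072 m along the incline.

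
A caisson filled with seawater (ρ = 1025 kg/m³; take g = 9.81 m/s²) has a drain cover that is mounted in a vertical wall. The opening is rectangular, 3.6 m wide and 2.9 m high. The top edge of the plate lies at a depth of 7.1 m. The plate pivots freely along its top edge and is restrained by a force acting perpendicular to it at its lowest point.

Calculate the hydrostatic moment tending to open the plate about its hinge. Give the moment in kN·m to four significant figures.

M ≈ 1375 kN·m

γ = ρg = 1025 × 9.81 / 1000 = 10.05525 kN/m³.
The centroid lies 2.9/2 = 1.45 m below the top edge, so the centroid depth is h_c = 7.1 + 1.45 = 8.55 m.
A = 3.6 × 2.9 = 10.44 m².
Resultant F = γ·h_c·A = 10.05525 × 8.55 × 10.44 = 897.552 kN.
I_c = b·h³/12 = 3.6 × 2.9³/12 = 7.3167 m⁴.
Centre of pressure: y_p = y_c + I_c/(y_c·A) = 8.55 + 7.3167/(8.55 × 10.44) = 8.55 + 0.0819688 = 8.63197 m along the plane.
The resultant acts 1.45 + 0.0819688 = 1.53197 m (along the plate) below the hinge at the top edge, so the moment about the hinge is M = F × 1.53197 = 897.552 × 1.53197 = 1375.02 kN·m.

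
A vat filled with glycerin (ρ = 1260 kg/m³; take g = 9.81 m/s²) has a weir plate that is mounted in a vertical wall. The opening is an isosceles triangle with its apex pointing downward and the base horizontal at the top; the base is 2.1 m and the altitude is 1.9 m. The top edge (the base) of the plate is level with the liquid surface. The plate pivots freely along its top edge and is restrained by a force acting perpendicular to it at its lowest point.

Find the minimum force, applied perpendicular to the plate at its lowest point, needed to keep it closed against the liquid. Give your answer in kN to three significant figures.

P ≈ 7.81 kN

γ = ρg = 1260 × 9.81 / 1000 = 12.3606 kN/m³.
With the apex down, the centroid sits h/3 = 1.9/3 = 0.633333 m below the base (the top edge), so the centroid depth is h_c = 0.633333 m.
A = ½ × 2.1 × 1.9 = 1.995 m².
Resultant F = γ·h_c·A = 12.3606 × 0.633333 × 1.995 = 15.6176 kN.
I_c = b·h³/36 = 2.1 × 1.9³/36 = 0.400108 m⁴.
Centre of pressure: y_p = y_c + I_c/(y_c·A) = 0.633333 + 0.400108/(0.633333 × 1.995) = 0.633333 + 0.316667 = 0.95 m along the plane.
The resultant acts 0.633333 + 0.316667 = 0.95 m (along the plate) below the hinge at the top edge, so the moment about the hinge is M = F × 0.95 = 15.6176 × 0.95 = 14.8367 kN·m.
A normal force at the bottom, 1.9 m from the hinge, must supply this moment: P = 14.8367/1.9 = 7.80879 kN.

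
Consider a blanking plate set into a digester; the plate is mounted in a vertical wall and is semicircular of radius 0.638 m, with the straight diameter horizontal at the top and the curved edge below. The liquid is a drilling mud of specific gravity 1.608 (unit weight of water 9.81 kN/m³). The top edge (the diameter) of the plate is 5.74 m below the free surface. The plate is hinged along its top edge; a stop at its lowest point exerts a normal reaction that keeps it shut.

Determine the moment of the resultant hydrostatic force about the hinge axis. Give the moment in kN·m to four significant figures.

M ≈ 16.70 kN·m

γ = 1.608 × 9.81 = 15.77448 kN/m³.
The centroid of a semicircle lies 4r/(3π) = 0.270776 m from the diameter, here below the top edge, so the centroid depth is h_c = 5.74 + 0.270776 = 6.01078 m.
A = πr²/2 = π × 0.638²/2 = 0.639383 m².
Resultant F = γ·h_c·A = 15.77448 × 6.01078 × 0.639383 = 60.6243 kN.
I_c = (π/8 − 8/(9π))·r⁴ = 0.109757 × 0.638⁴ = 0.0181851 m⁴.
Centre of pressure: y_p = y_c + I_c/(y_c·A) = 6.01078 + 0.0181851/(6.01078 × 0.639383) = 6.01078 + 0.00473177 = 6.01551 m along the plane.
The resultant acts 0.270776 + 0.00473177 = 0.275508 m (along the plate) below the hinge at the top edge, so the moment about the hinge is M = F × 0.275508 = 60.6243 × 0.275508 = 16.7025 kN·m.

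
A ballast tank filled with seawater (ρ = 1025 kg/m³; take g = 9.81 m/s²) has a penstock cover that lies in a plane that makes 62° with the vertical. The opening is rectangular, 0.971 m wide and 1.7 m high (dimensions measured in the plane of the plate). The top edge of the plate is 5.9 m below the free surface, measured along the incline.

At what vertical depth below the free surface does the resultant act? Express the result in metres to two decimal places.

γ = ρg = 1025 × 9.81 / 1000 = 10.05525 kN/m³.
The plate makes 62° with the vertical, i.e. θ = 90° − 62° = 28° to the horizontal. Measuring y along the incline from the free-surface line, vertical depth h = y·sinθ with sinθ = 0.469472.
The centroid lies 1.7/2 = 0.85 m below the top edge, so y_c = 5.9 + 0.85 = 6.75 m and h_c = 6.75 × 0.469472 = 3.16894 m.
A = 0.971 × 1.7 = 1.6507 m².
Resultant F = γ·h_c·A = 10.05525 × 3.16894 × 1.6507 = 52.5987 kN.
I_c = b·h³/12 = 0.971 × 1.7³/12 = 0.397544 m⁴.
Centre of pressure: y_p = y_c + I_c/(y_c·A) = 6.75 + 0.397544/(6.75 × 1.6507) = 6.75 + 0.035679 = 6.78568 m along the plane.
Vertically, h_p = y_p·sinθ = 6.78568 × 0.469472 = 3.18569 m.

h_p = 3.19 m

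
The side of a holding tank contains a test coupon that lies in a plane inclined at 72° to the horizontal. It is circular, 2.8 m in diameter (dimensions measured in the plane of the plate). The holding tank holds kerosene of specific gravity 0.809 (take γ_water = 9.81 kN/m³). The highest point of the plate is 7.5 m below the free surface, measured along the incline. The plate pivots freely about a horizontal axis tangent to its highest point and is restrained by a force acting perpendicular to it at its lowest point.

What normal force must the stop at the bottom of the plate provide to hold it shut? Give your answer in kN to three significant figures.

γ = 0.809 × 9.81 = 7.93629 kN/m³.
Let θ = 72° be the plate's angle to the horizontal; measure y along the incline from where the plane meets the free surface. Vertical depth h = y·sinθ with sinθ = 0.951057.
The centroid is at the centre, 1.4 m below the top of the plate, so y_c = 7.5 + 1.4 = 8.9 m and h_c = 8.9 × 0.951057 = 8.46441 m.
A = π(1.4)² = 6.15752 m².
Resultant F = γ·h_c·A = 7.93629 × 8.46441 × 6.15752 = 413.638 kN.
I_c = πr⁴/4 = π × 1.4⁴/4 = 3.01719 m⁴.
Centre of pressure: y_p = y_c + I_c/(y_c·A) = 8.9 + 3.01719/(8.9 × 6.15752) = 8.9 + 0.0550563 = 8.95506 m along the plane.
The resultant acts 1.4 + 0.0550563 = 1.45506 m (along the plate) below the hinge at the top edge, so the moment about the hinge is M = F × 1.45506 = 413.638 × 1.45506 = 601.868 kN·m.
A normal force at the bottom, 2.8 m from the hinge, must supply this moment: P = 601.868/2.8 = 214.953 kN.

P ≈ 215 kN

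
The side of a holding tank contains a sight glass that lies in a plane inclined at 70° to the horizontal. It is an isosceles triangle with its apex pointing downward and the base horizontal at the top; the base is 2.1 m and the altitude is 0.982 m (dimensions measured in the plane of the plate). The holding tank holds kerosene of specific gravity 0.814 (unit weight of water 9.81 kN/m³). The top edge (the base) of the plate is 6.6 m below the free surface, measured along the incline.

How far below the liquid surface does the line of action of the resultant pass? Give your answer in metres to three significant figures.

γ = 0.814 × 9.81 = 7.98534 kN/m³.
Let θ = 70° be the plate's angle to the horizontal; measure y along the incline from where the plane meets the free surface. Vertical depth h = y·sinθ with sinθ = 0.939693.
With the apex down, the centroid sits h/3 = 0.982/3 = 0.327333 m below the base (the top edge), so y_c = 6.6 + 0.327333 = 6.92733 m and h_c = 6.92733 × 0.939693 = 6.50956 m.
A = ½ × 2.1 × 0.982 = 1.0311 m².
Resultant F = γ·h_c·A = 7.98534 × 6.50956 × 1.0311 = 53.5977 kN.
I_c = b·h³/36 = 2.1 × 0.982³/36 = 0.0552397 m⁴.
Centre of pressure: y_p = y_c + I_c/(y_c·A) = 6.92733 + 0.0552397/(6.92733 × 1.0311) = 6.92733 + 0.00773365 = 6.93506 m along the plane.
Vertically, h_p = y_p·sinθ = 6.93506 × 0.939693 = 6.51683 m.

h_p = 6.52 m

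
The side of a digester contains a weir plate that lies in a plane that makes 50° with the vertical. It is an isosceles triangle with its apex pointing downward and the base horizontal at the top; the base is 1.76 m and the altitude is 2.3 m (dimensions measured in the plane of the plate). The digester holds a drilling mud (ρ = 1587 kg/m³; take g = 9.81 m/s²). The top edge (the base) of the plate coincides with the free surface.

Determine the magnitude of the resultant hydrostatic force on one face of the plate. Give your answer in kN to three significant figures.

F ≈ 15.5 kN

γ = ρg = 1587 × 9.81 / 1000 = 15.56847 kN/m³.
The plate makes 50° with the vertical, i.e. θ = 90° − 50° = 40° to the horizontal. Measuring y along the incline from the free-surface line, vertical depth h = y·sinθ with sinθ = 0.642788.
With the apex down, the centroid sits h/3 = 2.3/3 = 0.766667 m below the base (the top edge), so y_c = 0.766667 m and h_c = 0.766667 × 0.642788 = 0.492804 m.
A = ½ × 1.76 × 2.3 = 2.024 m².
Resultant F = γ·h_c·A = 15.56847 × 0.492804 × 2.024 = 15.5285 kN.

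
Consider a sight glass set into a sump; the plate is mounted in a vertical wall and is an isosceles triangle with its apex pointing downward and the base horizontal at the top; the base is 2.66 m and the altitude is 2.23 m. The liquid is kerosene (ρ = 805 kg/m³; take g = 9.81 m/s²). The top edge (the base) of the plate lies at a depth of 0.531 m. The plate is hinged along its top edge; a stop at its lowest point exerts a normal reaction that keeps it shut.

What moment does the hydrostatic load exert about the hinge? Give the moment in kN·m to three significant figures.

γ = ρg = 805 × 9.81 / 1000 = 7.89705 kN/m³.
With the apex down, the centroid sits h/3 = 2.23/3 = 0.743333 m below the base (the top edge), so the centroid depth is h_c = 0.531 + 0.743333 = 1.27433 m.
A = ½ × 2.66 × 2.23 = 2.9659 m².
Resultant F = γ·h_c·A = 7.89705 × 1.27433 × 2.9659 = 29.8472 kN.
I_c = b·h³/36 = 2.66 × 2.23³/36 = 0.819396 m⁴.
Centre of pressure: y_p = y_c + I_c/(y_c·A) = 1.27433 + 0.819396/(1.27433 × 2.9659) = 1.27433 + 0.216798 = 1.49113 m along the plane.
The resultant acts 0.743333 + 0.216798 = 0.960131 m (along the plate) below the hinge at the top edge, so the moment about the hinge is M = F × 0.960131 = 29.8472 × 0.960131 = 28.6572 kN·m.

M ≈ 28.7 kN·m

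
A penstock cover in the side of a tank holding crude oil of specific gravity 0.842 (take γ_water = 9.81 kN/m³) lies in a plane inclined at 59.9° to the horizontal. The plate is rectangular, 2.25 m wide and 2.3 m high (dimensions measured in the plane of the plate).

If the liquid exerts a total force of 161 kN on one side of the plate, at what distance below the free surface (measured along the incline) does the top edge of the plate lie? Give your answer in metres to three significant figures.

y_top ≈ 3.20 m

γ = 0.842 × 9.81 = 8.26002 kN/m³.
A = 2.25 × 2.3 = 5.175 m².
From F = γ·h_c·A, the centroid depth is h_c = 161/(8.26002 × 5.175) = 3.76647 m.
Let θ = 59.9° be the plate's angle to the horizontal; measure y along the incline from where the plane meets the free surface. Vertical depth h = y·sinθ with sinθ = 0.865151.
Along the incline, y_c = h_c/sinθ = 3.76647/0.865151 = 4.35354 m.
The centroid lies 2.3/2 = 1.15 m below the top edge, so the top edge sits at y_top = 4.35354 − 1.15 = 3.20354 m along the incline.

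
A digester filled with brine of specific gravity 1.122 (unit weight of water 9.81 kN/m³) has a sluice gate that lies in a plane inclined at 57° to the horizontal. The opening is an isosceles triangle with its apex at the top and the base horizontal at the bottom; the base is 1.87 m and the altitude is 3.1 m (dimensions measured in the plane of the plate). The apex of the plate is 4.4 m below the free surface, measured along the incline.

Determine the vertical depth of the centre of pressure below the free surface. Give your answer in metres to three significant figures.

h_p = 5.49 m

γ = 1.122 × 9.81 = 11.00682 kN/m³.
Let θ = 57° be the plate's angle to the horizontal; measure y along the incline from where the plane meets the free surface. Vertical depth h = y·sinθ with sinθ = 0.838671.
With the apex up, the centroid sits 2h/3 = 2 × 3.1/3 = 2.06667 m below the apex, so y_c = 4.4 + 2.06667 = 6.46667 m and h_c = 6.46667 × 0.838671 = 5.42341 m.
A = ½ × 1.87 × 3.1 = 2.8985 m².
Resultant F = γ·h_c·A = 11.00682 × 5.42341 × 2.8985 = 173.025 kN.
I_c = b·h³/36 = 1.87 × 3.1³/36 = 1.54748 m⁴.
Centre of pressure: y_p = y_c + I_c/(y_c·A) = 6.46667 + 1.54748/(6.46667 × 2.8985) = 6.46667 + 0.0825603 = 6.54923 m along the plane.
Vertically, h_p = y_p·sinθ = 6.54923 × 0.838671 = 5.49265 m.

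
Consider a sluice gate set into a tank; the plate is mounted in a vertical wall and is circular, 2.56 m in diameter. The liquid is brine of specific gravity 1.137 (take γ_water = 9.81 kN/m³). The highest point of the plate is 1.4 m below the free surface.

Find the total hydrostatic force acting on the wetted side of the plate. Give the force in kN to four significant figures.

F ≈ 153.9 kN

γ = 1.137 × 9.81 = 11.15397 kN/m³.
The centroid is at the centre, 1.28 m below the top of the plate, so the centroid depth is h_c = 1.4 + 1.28 = 2.68 m.
A = π(1.28)² = 5.14719 m².
Resultant F = γ·h_c·A = 11.15397 × 2.68 × 5.14719 = 153.863 kN.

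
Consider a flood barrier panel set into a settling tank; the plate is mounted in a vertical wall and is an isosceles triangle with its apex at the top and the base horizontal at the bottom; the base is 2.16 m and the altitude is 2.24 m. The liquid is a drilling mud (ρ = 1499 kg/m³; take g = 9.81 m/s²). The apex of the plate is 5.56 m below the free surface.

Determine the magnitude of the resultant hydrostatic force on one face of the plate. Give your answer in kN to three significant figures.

F ≈ 251 kN

γ = ρg = 1499 × 9.81 / 1000 = 14.70519 kN/m³.
With the apex up, the centroid sits 2h/3 = 2 × 2.24/3 = 1.49333 m below the apex, so the centroid depth is h_c = 5.56 + 1.49333 = 7.05333 m.
A = ½ × 2.16 × 2.24 = 2.4192 m².
Resultant F = γ·h_c·A = 14.70519 × 7.05333 × 2.4192 = 250.921 kN.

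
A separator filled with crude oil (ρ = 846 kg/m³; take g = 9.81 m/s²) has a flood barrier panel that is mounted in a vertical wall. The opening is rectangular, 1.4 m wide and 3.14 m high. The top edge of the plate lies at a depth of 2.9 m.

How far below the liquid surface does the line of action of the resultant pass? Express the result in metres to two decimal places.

γ = ρg = 846 × 9.81 / 1000 = 8.29926 kN/m³.
The centroid lies 3.14/2 = 1.57 m below the top edge, so the centroid depth is h_c = 2.9 + 1.57 = 4.47 m.
A = 1.4 × 3.14 = 4.396 m².
Resultant F = γ·h_c·A = 8.29926 × 4.47 × 4.396 = 163.081 kN.
I_c = b·h³/12 = 1.4 × 3.14³/12 = 3.6119 m⁴.
Centre of pressure: y_p = y_c + I_c/(y_c·A) = 4.47 + 3.6119/(4.47 × 4.396) = 4.47 + 0.183811 = 4.65381 m along the plane.

h_p = 4.65 m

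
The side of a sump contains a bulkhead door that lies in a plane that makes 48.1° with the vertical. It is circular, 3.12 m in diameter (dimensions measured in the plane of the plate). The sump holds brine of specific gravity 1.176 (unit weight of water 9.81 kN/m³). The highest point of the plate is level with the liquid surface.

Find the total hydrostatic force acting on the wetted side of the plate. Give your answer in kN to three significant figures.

F ≈ 91.9 kN

γ = 1.176 × 9.81 = 11.53656 kN/m³.
The plate makes 48.1° with the vertical, i.e. θ = 90° − 48.1° = 41.9° to the horizontal. Measuring y along the incline from the free-surface line, vertical depth h = y·sinθ with sinθ = 0.667833.
The centroid is at the centre, 1.56 m below the top of the plate, so y_c = 1.56 m and h_c = 1.56 × 0.667833 = 1.04182 m.
A = π(1.56)² = 7.64538 m².
Resultant F = γ·h_c·A = 11.53656 × 1.04182 × 7.64538 = 91.89 kN.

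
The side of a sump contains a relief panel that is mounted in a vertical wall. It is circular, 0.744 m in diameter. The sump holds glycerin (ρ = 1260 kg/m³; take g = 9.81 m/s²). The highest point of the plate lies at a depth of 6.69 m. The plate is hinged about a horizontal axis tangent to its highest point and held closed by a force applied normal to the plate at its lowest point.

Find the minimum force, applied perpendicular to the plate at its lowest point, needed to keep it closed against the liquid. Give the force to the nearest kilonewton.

P ≈ 19 kN

γ = ρg = 1260 × 9.81 / 1000 = 12.3606 kN/m³.
The centroid is at the centre, 0.372 m below the top of the plate, so the centroid depth is h_c = 6.69 + 0.372 = 7.062 m.
A = π(0.372)² = 0.434746 m².
Resultant F = γ·h_c·A = 12.3606 × 7.062 × 0.434746 = 37.9492 kN.
I_c = πr⁴/4 = π × 0.372⁴/4 = 0.0150405 m⁴.
Centre of pressure: y_p = y_c + I_c/(y_c·A) = 7.062 + 0.0150405/(7.062 × 0.434746) = 7.062 + 0.0048989 = 7.0669 m along the plane.
The resultant acts 0.372 + 0.0048989 = 0.376899 m (along the plate) below the hinge at the top edge, so the moment about the hinge is M = F × 0.376899 = 37.9492 × 0.376899 = 14.303 kN·m.
A normal force at the bottom, 0.744 m from the hinge, must supply this moment: P = 14.303/0.744 = 19.2245 kN.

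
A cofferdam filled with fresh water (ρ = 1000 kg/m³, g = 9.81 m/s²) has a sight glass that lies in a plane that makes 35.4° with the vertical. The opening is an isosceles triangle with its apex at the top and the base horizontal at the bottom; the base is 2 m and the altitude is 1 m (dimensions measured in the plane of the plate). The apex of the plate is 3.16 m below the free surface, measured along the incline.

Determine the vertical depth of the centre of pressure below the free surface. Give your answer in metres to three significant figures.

h_p = 3.13 m

γ = ρg = 1000 × 9.81 = 9810 N/m³ = 9.81 kN/m³.
The plate makes 35.4° with the vertical, i.e. θ = 90° − 35.4° = 54.6° to the horizontal. Measuring y along the incline from the free-surface line, vertical depth h = y·sinθ with sinθ = 0.815128.
With the apex up, the centroid sits 2h/3 = 2 × 1/3 = 0.666667 m below the apex, so y_c = 3.16 + 0.666667 = 3.82667 m and h_c = 3.82667 × 0.815128 = 3.11923 m.
A = ½ × 2 × 1 = 1 m².
Resultant F = γ·h_c·A = 9.81 × 3.11923 × 1 = 30.5996 kN.
I_c = b·h³/36 = 2 × 1³/36 = 0.0555556 m⁴.
Centre of pressure: y_p = y_c + I_c/(y_c·A) = 3.82667 + 0.0555556/(3.82667 × 1) = 3.82667 + 0.014518 = 3.84119 m along the plane.
Vertically, h_p = y_p·sinθ = 3.84119 × 0.815128 = 3.13106 m.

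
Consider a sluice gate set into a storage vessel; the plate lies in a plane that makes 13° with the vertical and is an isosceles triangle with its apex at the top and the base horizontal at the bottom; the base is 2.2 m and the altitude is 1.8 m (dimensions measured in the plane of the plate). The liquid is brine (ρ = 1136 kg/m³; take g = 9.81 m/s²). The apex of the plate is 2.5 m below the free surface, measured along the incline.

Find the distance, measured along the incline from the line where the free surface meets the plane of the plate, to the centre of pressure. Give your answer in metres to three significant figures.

γ = ρg = 1136 × 9.81 / 1000 = 11.14416 kN/m³.
The plate makes 13° with the vertical, i.e. θ = 90° − 13° = 77° to the horizontal. Measuring y along the incline from the free-surface line, vertical depth h = y·sinθ with sinθ = 0.974370.
With the apex up, the centroid sits 2h/3 = 2 × 1.8/3 = 1.2 m below the apex, so y_c = 2.5 + 1.2 = 3.7 m and h_c = 3.7 × 0.974370 = 3.60517 m.
A = ½ × 2.2 × 1.8 = 1.98 m².
Resultant F = γ·h_c·A = 11.14416 × 3.60517 × 1.98 = 79.5497 kN.
I_c = b·h³/36 = 2.2 × 1.8³/36 = 0.3564 m⁴.
Centre of pressure: y_p = y_c + I_c/(y_c·A) = 3.7 + 0.3564/(3.7 × 1.98) = 3.7 + 0.0486486 = 3.74865 m along the plane.

y_p = 3.75 m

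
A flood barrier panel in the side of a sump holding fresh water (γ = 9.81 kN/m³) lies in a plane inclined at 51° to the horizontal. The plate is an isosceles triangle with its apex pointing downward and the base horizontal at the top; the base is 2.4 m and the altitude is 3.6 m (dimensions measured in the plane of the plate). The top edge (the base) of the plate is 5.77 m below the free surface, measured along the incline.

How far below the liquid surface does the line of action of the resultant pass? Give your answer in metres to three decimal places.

h_p = 5.497 m

γ = 9.81 kN/m³.
Let θ = 51° be the plate's angle to the horizontal; measure y along the incline from where the plane meets the free surface. Vertical depth h = y·sinθ with sinθ = 0.777146.
With the apex down, the centroid sits h/3 = 3.6/3 = 1.2 m below the base (the top edge), so y_c = 5.77 + 1.2 = 6.97 m and h_c = 6.97 × 0.777146 = 5.41671 m.
A = ½ × 2.4 × 3.6 = 4.32 m².
Resultant F = γ·h_c·A = 9.81 × 5.41671 × 4.32 = 229.556 kN.
I_c = b·h³/36 = 2.4 × 3.6³/36 = 3.1104 m⁴.
Centre of pressure: y_p = y_c + I_c/(y_c·A) = 6.97 + 3.1104/(6.97 × 4.32) = 6.97 + 0.1033 = 7.0733 m along the plane.
Vertically, h_p = y_p·sinθ = 7.0733 × 0.777146 = 5.49699 m.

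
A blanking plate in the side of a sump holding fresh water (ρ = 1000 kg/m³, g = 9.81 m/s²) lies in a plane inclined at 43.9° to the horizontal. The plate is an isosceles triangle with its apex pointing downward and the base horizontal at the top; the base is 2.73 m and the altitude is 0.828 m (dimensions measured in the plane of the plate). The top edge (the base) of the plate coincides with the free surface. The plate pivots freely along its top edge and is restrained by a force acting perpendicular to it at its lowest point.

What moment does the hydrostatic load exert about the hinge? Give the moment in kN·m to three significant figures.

M ≈ 0.878 kN·m

γ = ρg = 1000 × 9.81 = 9810 N/m³ = 9.81 kN/m³.
Let θ = 43.9° be the plate's angle to the horizontal; measure y along the incline from where the plane meets the free surface. Vertical depth h = y·sinθ with sinθ = 0.693402.
With the apex down, the centroid sits h/3 = 0.828/3 = 0.276 m below the base (the top edge), so y_c = 0.276 m and h_c = 0.276 × 0.693402 = 0.191379 m.
A = ½ × 2.73 × 0.828 = 1.13022 m².
Resultant F = γ·h_c·A = 9.81 × 0.191379 × 1.13022 = 2.12191 kN.
I_c = b·h³/36 = 2.73 × 0.828³/36 = 0.0430478 m⁴.
Centre of pressure: y_p = y_c + I_c/(y_c·A) = 0.276 + 0.0430478/(0.276 × 1.13022) = 0.276 + 0.138 = 0.414 m along the plane.
The resultant acts 0.276 + 0.138 = 0.414 m (along the plate) below the hinge at the top edge, so the moment about the hinge is M = F × 0.414 = 2.12191 × 0.414 = 0.878471 kN·m.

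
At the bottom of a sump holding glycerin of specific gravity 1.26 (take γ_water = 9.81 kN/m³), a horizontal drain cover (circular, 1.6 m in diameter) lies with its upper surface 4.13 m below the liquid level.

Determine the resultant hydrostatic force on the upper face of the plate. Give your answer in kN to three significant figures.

F ≈ 103 kN

γ = 1.26 × 9.81 = 12.3606 kN/m³.
The plate is horizontal, so pressure is uniform at p = γ·h = 12.3606 × 4.13 = 51.0493 kN/m².
A = π(0.8)² = 2.01062 m².
F = p·A = 51.0493 × 2.01062 = 102.641 kN.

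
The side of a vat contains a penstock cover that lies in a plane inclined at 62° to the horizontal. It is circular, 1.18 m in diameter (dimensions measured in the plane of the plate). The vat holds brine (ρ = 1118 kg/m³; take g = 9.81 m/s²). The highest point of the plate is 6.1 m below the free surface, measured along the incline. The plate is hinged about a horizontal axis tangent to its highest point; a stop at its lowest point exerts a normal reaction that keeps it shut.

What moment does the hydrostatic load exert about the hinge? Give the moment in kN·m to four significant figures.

M ≈ 42.72 kN·m

γ = ρg = 1118 × 9.81 / 1000 = 10.96758 kN/m³.
Let θ = 62° be the plate's angle to the horizontal; measure y along the incline from where the plane meets the free surface. Vertical depth h = y·sinθ with sinθ = 0.882948.
The centroid is at the centre, 0.59 m below the top of the plate, so y_c = 6.1 + 0.59 = 6.69 m and h_c = 6.69 × 0.882948 = 5.90692 m.
A = π(0.59)² = 1.09359 m².
Resultant F = γ·h_c·A = 10.96758 × 5.90692 × 1.09359 = 70.8478 kN.
I_c = πr⁴/4 = π × 0.59⁴/4 = 0.0951695 m⁴.
Centre of pressure: y_p = y_c + I_c/(y_c·A) = 6.69 + 0.0951695/(6.69 × 1.09359) = 6.69 + 0.0130082 = 6.70301 m along the plane.
The resultant acts 0.59 + 0.0130082 = 0.603008 m (along the plate) below the hinge at the top edge, so the moment about the hinge is M = F × 0.603008 = 70.8478 × 0.603008 = 42.7218 kN·m.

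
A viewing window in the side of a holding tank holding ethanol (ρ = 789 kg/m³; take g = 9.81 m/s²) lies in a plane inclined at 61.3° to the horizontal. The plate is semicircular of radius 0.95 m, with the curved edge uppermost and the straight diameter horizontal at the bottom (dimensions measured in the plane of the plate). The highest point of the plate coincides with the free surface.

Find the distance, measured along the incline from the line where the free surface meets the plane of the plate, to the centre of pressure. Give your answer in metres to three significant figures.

y_p = 0.662 m

γ = ρg = 789 × 9.81 / 1000 = 7.74009 kN/m³.
Let θ = 61.3° be the plate's angle to the horizontal; measure y along the incline from where the plane meets the free surface. Vertical depth h = y·sinθ with sinθ = 0.877146.
The centroid lies 4r/(3π) = 0.403193 m above the diameter, so r − 4r/(3π) = 0.95 − 0.403193 = 0.546807 m below the topmost point, so y_c = 0.546807 m and h_c = 0.546807 × 0.877146 = 0.47963 m.
A = πr²/2 = π × 0.95²/2 = 1.41764 m².
Resultant F = γ·h_c·A = 7.74009 × 0.47963 × 1.41764 = 5.26282 kN.
I_c = (π/8 − 8/(9π))·r⁴ = 0.109757 × 0.95⁴ = 0.0893978 m⁴.
Centre of pressure: y_p = y_c + I_c/(y_c·A) = 0.546807 + 0.0893978/(0.546807 × 1.41764) = 0.546807 + 0.115326 = 0.662133 m along the plane.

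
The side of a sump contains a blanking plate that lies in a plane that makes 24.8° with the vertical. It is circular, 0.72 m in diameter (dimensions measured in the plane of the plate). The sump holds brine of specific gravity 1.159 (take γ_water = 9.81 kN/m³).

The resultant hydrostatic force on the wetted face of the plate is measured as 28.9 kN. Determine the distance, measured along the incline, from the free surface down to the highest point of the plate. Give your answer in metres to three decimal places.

y_top ≈ 6.517 m

γ = 1.159 × 9.81 = 11.36979 kN/m³.
A = π(0.36)² = 0.40715 m².
From F = γ·h_c·A, the centroid depth is h_c = 28.9/(11.36979 × 0.40715) = 6.24297 m.
The plate makes 24.8° with the vertical, i.e. θ = 90° − 24.8° = 65.2° to the horizontal. Measuring y along the incline from the free-surface line, vertical depth h = y·sinθ with sinθ = 0.907777.
Along the incline, y_c = h_c/sinθ = 6.24297/0.907777 = 6.87721 m.
The centroid is at the centre, 0.36 m below the top of the plate, so the highest point sits at y_top = 6.87721 − 0.36 = 6.51721 m along the incline.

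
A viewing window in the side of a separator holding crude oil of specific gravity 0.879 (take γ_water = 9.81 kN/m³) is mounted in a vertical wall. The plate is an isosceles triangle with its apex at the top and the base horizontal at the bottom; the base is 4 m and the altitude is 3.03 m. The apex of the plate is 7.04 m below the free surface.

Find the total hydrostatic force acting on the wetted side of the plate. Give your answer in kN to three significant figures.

γ = 0.879 × 9.81 = 8.62299 kN/m³.
With the apex up, the centroid sits 2h/3 = 2 × 3.03/3 = 2.02 m below the apex, so the centroid depth is h_c = 7.04 + 2.02 = 9.06 m.
A = ½ × 4 × 3.03 = 6.06 m².
Resultant F = γ·h_c·A = 8.62299 × 9.06 × 6.06 = 473.433 kN.

F ≈ 473 kN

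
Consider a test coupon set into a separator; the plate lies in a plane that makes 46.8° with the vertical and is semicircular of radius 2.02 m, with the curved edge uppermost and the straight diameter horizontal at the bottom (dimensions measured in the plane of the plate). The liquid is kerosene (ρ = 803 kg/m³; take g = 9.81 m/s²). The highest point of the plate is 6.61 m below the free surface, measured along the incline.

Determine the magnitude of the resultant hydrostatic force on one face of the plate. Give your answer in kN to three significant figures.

F ≈ 269 kN

γ = ρg = 803 × 9.81 / 1000 = 7.87743 kN/m³.
The plate makes 46.8° with the vertical, i.e. θ = 90° − 46.8° = 43.2° to the horizontal. Measuring y along the incline from the free-surface line, vertical depth h = y·sinθ with sinθ = 0.684547.
The centroid lies 4r/(3π) = 0.857315 m above the diameter, so r − 4r/(3π) = 2.02 − 0.857315 = 1.16268 m below the topmost point, so y_c = 6.61 + 1.16268 = 7.77268 m and h_c = 7.77268 × 0.684547 = 5.32076 m.
A = πr²/2 = π × 2.02²/2 = 6.40948 m².
Resultant F = γ·h_c·A = 7.87743 × 5.32076 × 6.40948 = 268.646 kN.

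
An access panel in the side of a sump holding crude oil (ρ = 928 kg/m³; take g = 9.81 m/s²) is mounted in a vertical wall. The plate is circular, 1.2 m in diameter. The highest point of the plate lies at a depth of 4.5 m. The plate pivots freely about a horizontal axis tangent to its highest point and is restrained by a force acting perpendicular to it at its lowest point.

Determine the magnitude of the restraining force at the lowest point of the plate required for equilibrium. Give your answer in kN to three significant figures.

γ = ρg = 928 × 9.81 / 1000 = 9.10368 kN/m³.
The centroid is at the centre, 0.6 m below the top of the plate, so the centroid depth is h_c = 4.5 + 0.6 = 5.1 m.
A = π(0.6)² = 1.13097 m².
Resultant F = γ·h_c·A = 9.10368 × 5.1 × 1.13097 = 52.5095 kN.
I_c = πr⁴/4 = π × 0.6⁴/4 = 0.101788 m⁴.
Centre of pressure: y_p = y_c + I_c/(y_c·A) = 5.1 + 0.101788/(5.1 × 1.13097) = 5.1 + 0.0176472 = 5.11765 m along the plane.
The resultant acts 0.6 + 0.0176472 = 0.617647 m (along the plate) below the hinge at the top edge, so the moment about the hinge is M = F × 0.617647 = 52.5095 × 0.617647 = 32.4323 kN·m.
A normal force at the bottom, 1.2 m from the hinge, must supply this moment: P = 32.4323/1.2 = 27.0269 kN.

P ≈ 27.0 kN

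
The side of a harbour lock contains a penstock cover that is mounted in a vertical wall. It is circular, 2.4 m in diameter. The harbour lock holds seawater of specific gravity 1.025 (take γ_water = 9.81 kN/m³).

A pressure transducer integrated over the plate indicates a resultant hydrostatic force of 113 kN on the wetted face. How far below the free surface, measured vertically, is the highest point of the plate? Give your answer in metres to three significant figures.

d_top ≈ 1.28 m

γ = 1.025 × 9.81 = 10.05525 kN/m³.
A = π(1.2)² = 4.52389 m².
From F = γ·h_c·A, the centroid depth is h_c = 113/(10.05525 × 4.52389) = 2.48413 m.
The centroid is at the centre, 1.2 m below the top of the plate, so the highest point sits at h_top = 2.48413 − 1.2 = 1.28413 m below the surface.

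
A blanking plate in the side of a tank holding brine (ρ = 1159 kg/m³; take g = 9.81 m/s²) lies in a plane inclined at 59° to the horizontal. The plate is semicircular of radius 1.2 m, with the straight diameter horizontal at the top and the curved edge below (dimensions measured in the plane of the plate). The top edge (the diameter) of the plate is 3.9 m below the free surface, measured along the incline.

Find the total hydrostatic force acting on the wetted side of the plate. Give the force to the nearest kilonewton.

F ≈ 97 kN

γ = ρg = 1159 × 9.81 / 1000 = 11.36979 kN/m³.
Let θ = 59° be the plate's angle to the horizontal; measure y along the incline from where the plane meets the free surface. Vertical depth h = y·sinθ with sinθ = 0.857167.
The centroid of a semicircle lies 4r/(3π) = 0.509296 m from the diameter, here below the top edge, so y_c = 3.9 + 0.509296 = 4.4093 m and h_c = 4.4093 × 0.857167 = 3.77951 m.
A = πr²/2 = π × 1.2²/2 = 2.26195 m².
Resultant F = γ·h_c·A = 11.36979 × 3.77951 × 2.26195 = 97.201 kN.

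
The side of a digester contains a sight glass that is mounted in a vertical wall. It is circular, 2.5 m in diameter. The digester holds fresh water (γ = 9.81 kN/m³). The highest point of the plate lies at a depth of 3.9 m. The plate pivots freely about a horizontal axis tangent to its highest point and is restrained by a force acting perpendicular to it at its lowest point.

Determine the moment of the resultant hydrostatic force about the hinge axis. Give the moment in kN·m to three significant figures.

γ = 9.81 kN/m³.
The centroid is at the centre, 1.25 m below the top of the plate, so the centroid depth is h_c = 3.9 + 1.25 = 5.15 m.
A = π(1.25)² = 4.90874 m².
Resultant F = γ·h_c·A = 9.81 × 5.15 × 4.90874 = 247.997 kN.
I_c = πr⁴/4 = π × 1.25⁴/4 = 1.91748 m⁴.
Centre of pressure: y_p = y_c + I_c/(y_c·A) = 5.15 + 1.91748/(5.15 × 4.90874) = 5.15 + 0.0758497 = 5.22585 m along the plane.
The resultant acts 1.25 + 0.0758497 = 1.32585 m (along the plate) below the hinge at the top edge, so the moment about the hinge is M = F × 1.32585 = 247.997 × 1.32585 = 328.807 kN·m.

M ≈ 329 kN·m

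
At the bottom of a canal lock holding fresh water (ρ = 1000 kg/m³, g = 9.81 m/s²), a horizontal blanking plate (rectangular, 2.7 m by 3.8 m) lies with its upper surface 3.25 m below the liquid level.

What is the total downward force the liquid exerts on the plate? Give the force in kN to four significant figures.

F ≈ 327.1 kN

γ = ρg = 1000 × 9.81 = 9810 N/m³ = 9.81 kN/m³.
The plate is horizontal, so pressure is uniform at p = γ·h = 9.81 × 3.25 = 31.8825 kN/m².
A = 2.7 × 3.8 = 10.26 m².
F = p·A = 31.8825 × 10.26 = 327.114 kN.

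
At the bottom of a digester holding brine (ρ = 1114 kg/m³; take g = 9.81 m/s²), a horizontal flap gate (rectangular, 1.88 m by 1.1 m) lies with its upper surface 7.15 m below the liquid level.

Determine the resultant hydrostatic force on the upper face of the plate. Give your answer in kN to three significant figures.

F ≈ 162 kN

γ = ρg = 1114 × 9.81 / 1000 = 10.92834 kN/m³.
The plate is horizontal, so pressure is uniform at p = γ·h = 10.92834 × 7.15 = 78.1376 kN/m².
A = 1.88 × 1.1 = 2.068 m².
F = p·A = 78.1376 × 2.068 = 161.589 kN.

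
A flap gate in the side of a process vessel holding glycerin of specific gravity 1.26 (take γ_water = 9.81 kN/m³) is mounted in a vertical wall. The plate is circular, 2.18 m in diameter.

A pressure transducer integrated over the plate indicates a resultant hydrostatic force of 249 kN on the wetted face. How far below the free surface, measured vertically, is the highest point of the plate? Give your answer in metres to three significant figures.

d_top ≈ 4.31 m

γ = 1.26 × 9.81 = 12.3606 kN/m³.
A = π(1.09)² = 3.73253 m².
From F = γ·h_c·A, the centroid depth is h_c = 249/(12.3606 × 3.73253) = 5.39705 m.
The centroid is at the centre, 1.09 m below the top of the plate, so the highest point sits at h_top = 5.39705 − 1.09 = 4.30705 m below the surface.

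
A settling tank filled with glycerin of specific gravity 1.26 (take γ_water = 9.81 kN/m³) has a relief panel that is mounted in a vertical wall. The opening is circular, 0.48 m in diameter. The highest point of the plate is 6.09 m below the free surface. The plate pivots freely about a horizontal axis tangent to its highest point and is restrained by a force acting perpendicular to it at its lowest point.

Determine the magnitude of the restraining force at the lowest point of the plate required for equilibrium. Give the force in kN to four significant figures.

P ≈ 7.146 kN

γ = 1.26 × 9.81 = 12.3606 kN/m³.
The centroid is at the centre, 0.24 m below the top of the plate, so the centroid depth is h_c = 6.09 + 0.24 = 6.33 m.
A = π(0.24)² = 0.180956 m².
Resultant F = γ·h_c·A = 12.3606 × 6.33 × 0.180956 = 14.1585 kN.
I_c = πr⁴/4 = π × 0.24⁴/4 = 0.00260576 m⁴.
Centre of pressure: y_p = y_c + I_c/(y_c·A) = 6.33 + 0.00260576/(6.33 × 0.180956) = 6.33 + 0.00227488 = 6.33227 m along the plane.
The resultant acts 0.24 + 0.00227488 = 0.242275 m (along the plate) below the hinge at the top edge, so the moment about the hinge is M = F × 0.242275 = 14.1585 × 0.242275 = 3.43025 kN·m.
A normal force at the bottom, 0.48 m from the hinge, must supply this moment: P = 3.43025/0.48 = 7.14635 kN.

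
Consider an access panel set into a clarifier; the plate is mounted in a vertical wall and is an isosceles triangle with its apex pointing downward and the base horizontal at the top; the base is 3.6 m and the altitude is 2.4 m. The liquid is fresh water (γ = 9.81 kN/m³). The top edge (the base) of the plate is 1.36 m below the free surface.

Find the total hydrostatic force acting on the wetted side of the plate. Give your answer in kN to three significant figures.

F ≈ 91.5 kN

γ = 9.81 kN/m³.
With the apex down, the centroid sits h/3 = 2.4/3 = 0.8 m below the base (the top edge), so the centroid depth is h_c = 1.36 + 0.8 = 2.16 m.
A = ½ × 3.6 × 2.4 = 4.32 m².
Resultant F = γ·h_c·A = 9.81 × 2.16 × 4.32 = 91.5391 kN.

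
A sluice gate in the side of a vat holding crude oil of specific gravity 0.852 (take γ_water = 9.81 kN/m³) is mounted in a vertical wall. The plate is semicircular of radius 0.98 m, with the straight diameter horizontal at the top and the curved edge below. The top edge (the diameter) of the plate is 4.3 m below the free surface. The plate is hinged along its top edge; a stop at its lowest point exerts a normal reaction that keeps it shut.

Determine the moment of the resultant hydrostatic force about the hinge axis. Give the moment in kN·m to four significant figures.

M ≈ 25.58 kN·m

γ = 0.852 × 9.81 = 8.35812 kN/m³.
The centroid of a semicircle lies 4r/(3π) = 0.415925 m from the diameter, here below the top edge, so the centroid depth is h_c = 4.3 + 0.415925 = 4.71592 m.
A = πr²/2 = π × 0.98²/2 = 1.50859 m².
Resultant F = γ·h_c·A = 8.35812 × 4.71592 × 1.50859 = 59.4629 kN.
I_c = (π/8 − 8/(9π))·r⁴ = 0.109757 × 0.98⁴ = 0.101236 m⁴.
Centre of pressure: y_p = y_c + I_c/(y_c·A) = 4.71592 + 0.101236/(4.71592 × 1.50859) = 4.71592 + 0.0142298 = 4.73015 m along the plane.
The resultant acts 0.415925 + 0.0142298 = 0.430155 m (along the plate) below the hinge at the top edge, so the moment about the hinge is M = F × 0.430155 = 59.4629 × 0.430155 = 25.5783 kN·m.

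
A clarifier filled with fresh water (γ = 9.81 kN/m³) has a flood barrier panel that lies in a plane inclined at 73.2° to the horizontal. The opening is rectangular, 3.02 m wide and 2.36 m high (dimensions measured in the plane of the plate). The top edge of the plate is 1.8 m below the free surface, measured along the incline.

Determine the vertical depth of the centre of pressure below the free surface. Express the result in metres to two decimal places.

h_p = 3.00 m

γ = 9.81 kN/m³.
Let θ = 73.2° be the plate's angle to the horizontal; measure y along the incline from where the plane meets the free surface. Vertical depth h = y·sinθ with sinθ = 0.957319.
The centroid lies 2.36/2 = 1.18 m below the top edge, so y_c = 1.8 + 1.18 = 2.98 m and h_c = 2.98 × 0.957319 = 2.85281 m.
A = 3.02 × 2.36 = 7.1272 m².
Resultant F = γ·h_c·A = 9.81 × 2.85281 × 7.1272 = 199.462 kN.
I_c = b·h³/12 = 3.02 × 2.36³/12 = 3.30797 m⁴.
Centre of pressure: y_p = y_c + I_c/(y_c·A) = 2.98 + 3.30797/(2.98 × 7.1272) = 2.98 + 0.155749 = 3.13575 m along the plane.
Vertically, h_p = y_p·sinθ = 3.13575 × 0.957319 = 3.00191 m.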